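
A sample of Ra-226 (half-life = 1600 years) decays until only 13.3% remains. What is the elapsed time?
t = t½ × log₂(N₀/N) = 4657 years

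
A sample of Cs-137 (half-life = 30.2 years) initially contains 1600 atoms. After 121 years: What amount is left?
N = N₀(1/2)^(t/t½) = 99.54 atoms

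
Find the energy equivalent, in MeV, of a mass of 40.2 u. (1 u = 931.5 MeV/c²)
E = mc² = 37450 MeV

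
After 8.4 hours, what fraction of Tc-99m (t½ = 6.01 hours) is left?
N/N₀ = (1/2)^(t/t½) = 0.3795 = 38%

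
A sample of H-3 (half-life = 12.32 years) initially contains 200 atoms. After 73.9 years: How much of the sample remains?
N = N₀(1/2)^(t/t½) = 3.129 atoms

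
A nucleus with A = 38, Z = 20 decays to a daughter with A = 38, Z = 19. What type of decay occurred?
ΔA = 0, ΔZ = -1 ⇒ beta-plus decay (β⁺) or electron capture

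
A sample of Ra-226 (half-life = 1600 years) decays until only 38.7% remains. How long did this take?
t = t½ × log₂(N₀/N) = 2191 years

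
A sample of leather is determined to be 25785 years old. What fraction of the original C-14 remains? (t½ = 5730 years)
N/N₀ = (1/2)^(t/t½) = 0.04419 = 4.42%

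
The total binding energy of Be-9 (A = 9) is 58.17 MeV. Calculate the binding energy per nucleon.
B.E./A = 58.17/9 = 6.463 MeV/nucleon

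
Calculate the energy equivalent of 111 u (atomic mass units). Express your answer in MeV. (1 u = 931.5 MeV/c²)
E = mc² = 1.034e5 MeV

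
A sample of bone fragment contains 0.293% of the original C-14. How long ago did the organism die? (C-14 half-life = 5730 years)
Age = t½ × log₂(1/ratio) = 48220 years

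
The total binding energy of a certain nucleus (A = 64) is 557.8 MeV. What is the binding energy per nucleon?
B.E./A = 557.8/64 = 8.716 MeV/nucleon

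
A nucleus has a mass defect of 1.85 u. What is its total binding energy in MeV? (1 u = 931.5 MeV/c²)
B.E. = Δm × 931.5 = 1723 MeV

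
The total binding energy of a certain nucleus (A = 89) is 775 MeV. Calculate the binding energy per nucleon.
B.E./A = 775/89 = 8.708 MeV/nucleon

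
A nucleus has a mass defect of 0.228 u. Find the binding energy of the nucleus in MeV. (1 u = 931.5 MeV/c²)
B.E. = Δm × 931.5 = 212.4 MeV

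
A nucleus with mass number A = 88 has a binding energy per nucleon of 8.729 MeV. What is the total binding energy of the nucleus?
B.E. = 8.729 × 88 = 768.2 MeV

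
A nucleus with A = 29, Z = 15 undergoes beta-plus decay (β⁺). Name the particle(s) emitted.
β⁺: positron (e⁺) + neutrino (νₑ)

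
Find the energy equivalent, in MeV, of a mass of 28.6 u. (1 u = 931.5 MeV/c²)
E = mc² = 26640 MeV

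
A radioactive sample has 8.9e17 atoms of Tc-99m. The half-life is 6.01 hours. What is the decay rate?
A = λN = 1.026e17 decays/hour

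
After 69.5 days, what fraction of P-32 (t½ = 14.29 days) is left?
N/N₀ = (1/2)^(t/t½) = 0.03435 = 3.44%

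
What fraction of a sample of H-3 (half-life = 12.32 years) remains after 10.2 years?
N/N₀ = (1/2)^(t/t½) = 0.5633 = 56.3%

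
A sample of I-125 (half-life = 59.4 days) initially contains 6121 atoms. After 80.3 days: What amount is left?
N = N₀(1/2)^(t/t½) = 2398 atoms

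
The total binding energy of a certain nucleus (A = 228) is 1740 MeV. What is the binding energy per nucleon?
B.E./A = 1740/228 = 7.632 MeV/nucleon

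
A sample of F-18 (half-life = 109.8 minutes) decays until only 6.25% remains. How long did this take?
t = t½ × log₂(N₀/N) = 439.2 minutes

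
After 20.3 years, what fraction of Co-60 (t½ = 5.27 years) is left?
N/N₀ = (1/2)^(t/t½) = 0.06925 = 6.93%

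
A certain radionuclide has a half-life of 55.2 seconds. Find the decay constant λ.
λ = ln(2)/t½ = 0.01256 second⁻¹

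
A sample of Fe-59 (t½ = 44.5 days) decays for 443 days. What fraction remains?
N/N₀ = (1/2)^(t/t½) = 0.001007 = 0.101%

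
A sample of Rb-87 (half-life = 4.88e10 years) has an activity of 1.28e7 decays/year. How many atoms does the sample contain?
N = A/λ = 9.012e17 atoms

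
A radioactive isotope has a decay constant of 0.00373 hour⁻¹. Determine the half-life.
t½ = ln(2)/λ = 185.8 hours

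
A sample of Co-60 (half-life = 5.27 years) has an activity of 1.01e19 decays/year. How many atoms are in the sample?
N = A/λ = 7.679e19 atoms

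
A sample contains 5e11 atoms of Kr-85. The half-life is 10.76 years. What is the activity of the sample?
A = λN = 3.221e10 decays/year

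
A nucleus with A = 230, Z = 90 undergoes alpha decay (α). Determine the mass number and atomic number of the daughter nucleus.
Daughter: A = 226, Z = 88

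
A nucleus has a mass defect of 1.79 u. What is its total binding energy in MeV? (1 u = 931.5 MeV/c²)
B.E. = Δm × 931.5 = 1667 MeV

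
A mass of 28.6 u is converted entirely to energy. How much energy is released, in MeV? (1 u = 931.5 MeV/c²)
E = mc² = 26640 MeV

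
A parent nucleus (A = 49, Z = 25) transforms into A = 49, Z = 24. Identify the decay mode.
ΔA = 0, ΔZ = -1 ⇒ beta-plus decay (β⁺) or electron capture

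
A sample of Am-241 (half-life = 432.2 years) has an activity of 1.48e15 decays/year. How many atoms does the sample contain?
N = A/λ = 9.228e17 atoms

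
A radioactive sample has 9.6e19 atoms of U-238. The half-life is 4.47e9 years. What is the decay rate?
A = λN = 1.489e10 decays/year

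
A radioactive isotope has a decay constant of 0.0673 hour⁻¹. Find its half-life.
t½ = ln(2)/λ = 10.3 hours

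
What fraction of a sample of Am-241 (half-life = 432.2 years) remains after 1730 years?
N/N₀ = (1/2)^(t/t½) = 0.06238 = 6.24%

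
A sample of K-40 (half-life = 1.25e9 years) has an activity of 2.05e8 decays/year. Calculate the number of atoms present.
N = A/λ = 3.697e17 atoms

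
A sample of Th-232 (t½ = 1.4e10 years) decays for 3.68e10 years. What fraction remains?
N/N₀ = (1/2)^(t/t½) = 0.1617 = 16.2%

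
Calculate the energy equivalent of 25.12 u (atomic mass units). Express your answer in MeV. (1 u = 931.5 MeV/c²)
E = mc² = 23400 MeV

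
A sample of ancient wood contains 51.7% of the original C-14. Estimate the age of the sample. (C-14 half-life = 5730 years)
Age = t½ × log₂(1/ratio) = 5454 years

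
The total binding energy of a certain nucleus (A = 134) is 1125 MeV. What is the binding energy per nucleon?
B.E./A = 1125/134 = 8.396 MeV/nucleon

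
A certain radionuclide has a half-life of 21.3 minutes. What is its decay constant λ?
λ = ln(2)/t½ = 0.03254 minute⁻¹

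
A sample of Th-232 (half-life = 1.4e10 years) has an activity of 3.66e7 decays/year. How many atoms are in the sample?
N = A/λ = 7.392e17 atoms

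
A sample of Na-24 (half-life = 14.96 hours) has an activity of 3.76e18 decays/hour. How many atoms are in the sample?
N = A/λ = 8.115e19 atoms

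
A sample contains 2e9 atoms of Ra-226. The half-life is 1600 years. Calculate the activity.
A = λN = 8.664e5 decays/year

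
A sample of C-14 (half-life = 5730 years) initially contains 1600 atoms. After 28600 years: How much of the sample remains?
N = N₀(1/2)^(t/t½) = 50.3 atoms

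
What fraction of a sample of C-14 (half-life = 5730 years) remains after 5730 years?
N/N₀ = (1/2)^(t/t½) = 0.5 = 50%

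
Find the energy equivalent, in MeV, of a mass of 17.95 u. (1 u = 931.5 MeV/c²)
E = mc² = 16720 MeV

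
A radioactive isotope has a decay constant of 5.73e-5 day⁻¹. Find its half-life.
t½ = ln(2)/λ = 12100 days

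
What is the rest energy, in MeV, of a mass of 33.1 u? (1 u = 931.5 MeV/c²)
E = mc² = 30830 MeV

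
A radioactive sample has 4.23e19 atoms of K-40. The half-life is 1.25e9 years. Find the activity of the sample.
A = λN = 2.346e10 decays/year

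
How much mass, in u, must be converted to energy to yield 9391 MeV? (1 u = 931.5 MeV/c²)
m = E/c² = 10.08 u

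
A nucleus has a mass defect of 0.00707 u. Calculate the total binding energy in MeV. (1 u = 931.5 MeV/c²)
B.E. = Δm × 931.5 = 6.586 MeV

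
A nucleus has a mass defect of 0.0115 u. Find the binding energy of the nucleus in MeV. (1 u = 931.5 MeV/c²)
B.E. = Δm × 931.5 = 10.71 MeV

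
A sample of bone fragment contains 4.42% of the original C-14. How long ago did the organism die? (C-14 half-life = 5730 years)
Age = t½ × log₂(1/ratio) = 25780 years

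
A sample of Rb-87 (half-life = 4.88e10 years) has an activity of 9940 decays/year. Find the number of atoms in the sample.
N = A/λ = 6.998e14 atoms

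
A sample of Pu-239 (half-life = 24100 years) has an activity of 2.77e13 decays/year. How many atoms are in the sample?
N = A/λ = 9.631e17 atoms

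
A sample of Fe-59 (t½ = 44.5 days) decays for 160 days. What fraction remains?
N/N₀ = (1/2)^(t/t½) = 0.08273 = 8.27%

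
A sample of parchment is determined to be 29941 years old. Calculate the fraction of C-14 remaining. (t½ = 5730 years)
N/N₀ = (1/2)^(t/t½) = 0.02673 = 2.67%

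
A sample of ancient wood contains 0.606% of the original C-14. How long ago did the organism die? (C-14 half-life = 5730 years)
Age = t½ × log₂(1/ratio) = 42210 years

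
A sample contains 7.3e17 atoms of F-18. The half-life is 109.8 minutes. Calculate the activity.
A = λN = 4.608e15 decays/minute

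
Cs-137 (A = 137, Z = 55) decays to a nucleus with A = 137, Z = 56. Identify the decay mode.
ΔA = 0, ΔZ = +1 ⇒ beta-minus decay (β⁻)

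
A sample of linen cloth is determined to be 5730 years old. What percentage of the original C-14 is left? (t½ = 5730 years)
N/N₀ = (1/2)^(t/t½) = 0.5 = 50%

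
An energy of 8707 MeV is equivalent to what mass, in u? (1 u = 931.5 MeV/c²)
m = E/c² = 9.347 u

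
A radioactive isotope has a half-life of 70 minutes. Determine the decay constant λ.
λ = ln(2)/t½ = 0.009902 minute⁻¹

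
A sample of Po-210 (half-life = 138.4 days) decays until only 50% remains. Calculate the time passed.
t = t½ × log₂(N₀/N) = 138.4 days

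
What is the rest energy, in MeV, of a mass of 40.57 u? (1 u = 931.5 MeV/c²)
E = mc² = 37790 MeV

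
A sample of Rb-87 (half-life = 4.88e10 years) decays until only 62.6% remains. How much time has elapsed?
t = t½ × log₂(N₀/N) = 3.298e10 years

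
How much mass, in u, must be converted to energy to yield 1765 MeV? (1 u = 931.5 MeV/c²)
m = E/c² = 1.895 u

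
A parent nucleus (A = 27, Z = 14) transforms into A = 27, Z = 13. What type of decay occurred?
ΔA = 0, ΔZ = -1 ⇒ beta-plus decay (β⁺) or electron capture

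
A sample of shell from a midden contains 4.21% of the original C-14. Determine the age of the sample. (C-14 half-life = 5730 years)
Age = t½ × log₂(1/ratio) = 26190 years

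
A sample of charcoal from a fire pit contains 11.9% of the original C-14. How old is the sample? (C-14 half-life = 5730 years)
Age = t½ × log₂(1/ratio) = 17600 years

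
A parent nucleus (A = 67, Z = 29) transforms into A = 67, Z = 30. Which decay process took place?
ΔA = 0, ΔZ = +1 ⇒ beta-minus decay (β⁻)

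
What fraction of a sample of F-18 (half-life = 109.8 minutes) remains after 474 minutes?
N/N₀ = (1/2)^(t/t½) = 0.05017 = 5.02%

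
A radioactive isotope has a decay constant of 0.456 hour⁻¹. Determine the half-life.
t½ = ln(2)/λ = 1.52 hours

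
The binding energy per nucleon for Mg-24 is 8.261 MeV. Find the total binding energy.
B.E. = 8.261 × 24 = 198.3 MeV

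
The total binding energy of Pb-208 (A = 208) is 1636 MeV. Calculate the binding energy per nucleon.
B.E./A = 1636/208 = 7.865 MeV/nucleon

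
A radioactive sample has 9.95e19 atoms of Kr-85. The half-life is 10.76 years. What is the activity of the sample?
A = λN = 6.41e18 decays/year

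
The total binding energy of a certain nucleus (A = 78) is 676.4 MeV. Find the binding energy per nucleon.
B.E./A = 676.4/78 = 8.672 MeV/nucleon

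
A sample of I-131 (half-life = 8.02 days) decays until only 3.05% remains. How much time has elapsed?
t = t½ × log₂(N₀/N) = 40.38 days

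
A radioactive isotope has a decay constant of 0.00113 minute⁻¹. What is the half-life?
t½ = ln(2)/λ = 613.4 minutes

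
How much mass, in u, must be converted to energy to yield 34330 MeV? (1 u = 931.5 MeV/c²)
m = E/c² = 36.85 u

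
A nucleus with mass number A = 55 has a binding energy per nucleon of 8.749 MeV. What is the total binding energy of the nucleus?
B.E. = 8.749 × 55 = 481.2 MeV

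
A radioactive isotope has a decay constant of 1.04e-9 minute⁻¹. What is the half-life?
t½ = ln(2)/λ = 6.665e8 minutes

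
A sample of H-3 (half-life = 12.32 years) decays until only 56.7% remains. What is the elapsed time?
t = t½ × log₂(N₀/N) = 10.08 years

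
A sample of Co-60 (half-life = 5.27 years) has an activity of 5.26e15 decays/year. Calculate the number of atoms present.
N = A/λ = 3.999e16 atoms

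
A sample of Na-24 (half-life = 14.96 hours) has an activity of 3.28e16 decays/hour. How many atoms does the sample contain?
N = A/λ = 7.079e17 atoms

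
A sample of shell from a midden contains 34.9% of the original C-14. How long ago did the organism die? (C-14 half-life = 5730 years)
Age = t½ × log₂(1/ratio) = 8702 years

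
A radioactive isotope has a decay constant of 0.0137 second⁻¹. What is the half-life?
t½ = ln(2)/λ = 50.59 seconds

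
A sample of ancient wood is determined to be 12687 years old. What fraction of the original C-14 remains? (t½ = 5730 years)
N/N₀ = (1/2)^(t/t½) = 0.2155 = 21.6%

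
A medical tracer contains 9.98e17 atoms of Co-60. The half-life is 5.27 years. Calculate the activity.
A = λN = 1.313e17 decays/year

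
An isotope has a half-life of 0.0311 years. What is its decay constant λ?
λ = ln(2)/t½ = 22.29 year⁻¹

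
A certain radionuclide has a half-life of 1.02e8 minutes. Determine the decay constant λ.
λ = ln(2)/t½ = 6.796e-9 minute⁻¹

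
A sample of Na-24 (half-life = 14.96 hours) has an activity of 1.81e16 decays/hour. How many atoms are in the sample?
N = A/λ = 3.906e17 atoms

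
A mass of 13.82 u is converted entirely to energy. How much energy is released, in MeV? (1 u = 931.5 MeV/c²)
E = mc² = 12870 MeV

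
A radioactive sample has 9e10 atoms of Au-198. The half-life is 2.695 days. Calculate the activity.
A = λN = 2.315e10 decays/day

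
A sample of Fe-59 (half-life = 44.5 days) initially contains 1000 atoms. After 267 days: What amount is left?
N = N₀(1/2)^(t/t½) = 15.62 atoms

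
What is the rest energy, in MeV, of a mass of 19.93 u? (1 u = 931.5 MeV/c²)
E = mc² = 18560 MeV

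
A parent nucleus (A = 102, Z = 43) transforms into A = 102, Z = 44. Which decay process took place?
ΔA = 0, ΔZ = +1 ⇒ beta-minus decay (β⁻)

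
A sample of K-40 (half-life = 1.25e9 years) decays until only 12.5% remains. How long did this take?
t = t½ × log₂(N₀/N) = 3.75e9 years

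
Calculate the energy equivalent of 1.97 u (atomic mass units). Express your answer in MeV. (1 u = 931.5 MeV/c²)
E = mc² = 1835 MeV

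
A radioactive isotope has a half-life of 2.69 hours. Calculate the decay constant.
λ = ln(2)/t½ = 0.2577 hour⁻¹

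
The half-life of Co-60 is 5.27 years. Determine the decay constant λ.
λ = ln(2)/t½ = 0.1315 year⁻¹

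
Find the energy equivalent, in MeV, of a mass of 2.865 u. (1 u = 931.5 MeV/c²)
E = mc² = 2669 MeV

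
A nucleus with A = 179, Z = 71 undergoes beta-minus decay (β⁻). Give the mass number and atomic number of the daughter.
Daughter: A = 179, Z = 72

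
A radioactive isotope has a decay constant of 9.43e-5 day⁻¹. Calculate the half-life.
t½ = ln(2)/λ = 7350 days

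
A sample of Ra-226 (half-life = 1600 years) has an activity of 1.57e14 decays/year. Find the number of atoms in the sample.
N = A/λ = 3.624e17 atoms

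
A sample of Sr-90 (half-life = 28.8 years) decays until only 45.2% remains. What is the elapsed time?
t = t½ × log₂(N₀/N) = 32.99 years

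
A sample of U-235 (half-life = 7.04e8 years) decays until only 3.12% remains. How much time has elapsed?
t = t½ × log₂(N₀/N) = 3.522e9 years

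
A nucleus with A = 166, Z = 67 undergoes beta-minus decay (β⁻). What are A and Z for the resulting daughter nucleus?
Daughter: A = 166, Z = 68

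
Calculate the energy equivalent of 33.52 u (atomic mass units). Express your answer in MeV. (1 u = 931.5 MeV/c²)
E = mc² = 31220 MeV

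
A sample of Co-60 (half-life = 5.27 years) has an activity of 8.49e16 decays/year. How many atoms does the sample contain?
N = A/λ = 6.455e17 atoms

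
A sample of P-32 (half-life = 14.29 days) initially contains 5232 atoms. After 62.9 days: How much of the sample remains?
N = N₀(1/2)^(t/t½) = 247.5 atoms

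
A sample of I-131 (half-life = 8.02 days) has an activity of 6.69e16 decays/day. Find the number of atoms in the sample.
N = A/λ = 7.741e17 atoms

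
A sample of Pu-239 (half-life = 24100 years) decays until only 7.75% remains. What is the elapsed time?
t = t½ × log₂(N₀/N) = 88920 years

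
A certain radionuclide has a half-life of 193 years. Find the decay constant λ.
λ = ln(2)/t½ = 0.003591 year⁻¹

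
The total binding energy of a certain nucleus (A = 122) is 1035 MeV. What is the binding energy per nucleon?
B.E./A = 1035/122 = 8.484 MeV/nucleon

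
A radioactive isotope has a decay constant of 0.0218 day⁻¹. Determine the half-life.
t½ = ln(2)/λ = 31.8 days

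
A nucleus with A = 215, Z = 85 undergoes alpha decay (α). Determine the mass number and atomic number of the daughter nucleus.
Daughter: A = 211, Z = 83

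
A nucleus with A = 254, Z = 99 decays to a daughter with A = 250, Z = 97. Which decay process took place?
ΔA = -4, ΔZ = -2 ⇒ alpha decay (α)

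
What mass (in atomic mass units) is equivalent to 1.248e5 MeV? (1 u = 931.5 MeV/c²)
m = E/c² = 134 u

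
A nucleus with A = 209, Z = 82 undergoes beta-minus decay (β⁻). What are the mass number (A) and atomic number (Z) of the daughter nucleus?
Daughter: A = 209, Z = 83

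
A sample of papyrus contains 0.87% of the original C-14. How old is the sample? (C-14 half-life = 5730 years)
Age = t½ × log₂(1/ratio) = 39220 years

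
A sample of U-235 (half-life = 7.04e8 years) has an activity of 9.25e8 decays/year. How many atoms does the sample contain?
N = A/λ = 9.395e17 atoms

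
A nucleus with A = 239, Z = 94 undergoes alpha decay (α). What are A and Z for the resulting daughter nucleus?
Daughter: A = 235, Z = 92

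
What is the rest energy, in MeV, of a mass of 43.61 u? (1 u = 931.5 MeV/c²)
E = mc² = 40620 MeV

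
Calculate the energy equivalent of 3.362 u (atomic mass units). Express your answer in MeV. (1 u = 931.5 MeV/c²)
E = mc² = 3132 MeV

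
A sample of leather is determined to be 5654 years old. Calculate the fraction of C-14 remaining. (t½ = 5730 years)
N/N₀ = (1/2)^(t/t½) = 0.5046 = 50.5%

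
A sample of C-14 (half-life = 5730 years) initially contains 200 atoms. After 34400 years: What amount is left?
N = N₀(1/2)^(t/t½) = 3.117 atoms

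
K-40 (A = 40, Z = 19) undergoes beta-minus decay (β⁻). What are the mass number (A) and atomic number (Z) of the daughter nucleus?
Daughter: A = 40, Z = 20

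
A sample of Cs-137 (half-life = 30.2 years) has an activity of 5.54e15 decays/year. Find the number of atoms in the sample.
N = A/λ = 2.414e17 atoms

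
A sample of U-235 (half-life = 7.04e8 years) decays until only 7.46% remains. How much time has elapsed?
t = t½ × log₂(N₀/N) = 2.636e9 years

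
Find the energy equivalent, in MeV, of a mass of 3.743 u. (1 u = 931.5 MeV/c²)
E = mc² = 3487 MeV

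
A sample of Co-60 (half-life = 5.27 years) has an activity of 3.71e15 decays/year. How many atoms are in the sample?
N = A/λ = 2.821e16 atoms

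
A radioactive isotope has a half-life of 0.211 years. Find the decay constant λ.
λ = ln(2)/t½ = 3.285 year⁻¹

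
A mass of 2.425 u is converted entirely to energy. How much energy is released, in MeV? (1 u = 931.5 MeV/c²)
E = mc² = 2259 MeV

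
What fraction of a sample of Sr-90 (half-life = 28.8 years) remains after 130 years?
N/N₀ = (1/2)^(t/t½) = 0.04377 = 4.38%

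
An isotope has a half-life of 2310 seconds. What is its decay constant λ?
λ = ln(2)/t½ = 3.001e-4 second⁻¹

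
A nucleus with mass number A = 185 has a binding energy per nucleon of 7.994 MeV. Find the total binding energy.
B.E. = 7.994 × 185 = 1479 MeV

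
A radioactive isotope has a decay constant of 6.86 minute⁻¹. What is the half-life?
t½ = ln(2)/λ = 0.101 minutes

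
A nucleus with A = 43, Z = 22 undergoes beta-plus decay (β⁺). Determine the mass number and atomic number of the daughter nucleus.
Daughter: A = 43, Z = 21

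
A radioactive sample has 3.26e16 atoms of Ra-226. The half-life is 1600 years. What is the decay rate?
A = λN = 1.412e13 decays/year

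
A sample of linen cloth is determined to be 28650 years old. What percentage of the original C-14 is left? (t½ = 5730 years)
N/N₀ = (1/2)^(t/t½) = 0.03125 = 3.12%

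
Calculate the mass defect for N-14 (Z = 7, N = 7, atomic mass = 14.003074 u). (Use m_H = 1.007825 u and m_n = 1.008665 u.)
Δm = Z·m_H + N·m_n − M = 0.1124 u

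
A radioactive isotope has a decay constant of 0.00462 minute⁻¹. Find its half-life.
t½ = ln(2)/λ = 150 minutes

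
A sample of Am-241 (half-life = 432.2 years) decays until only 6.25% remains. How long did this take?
t = t½ × log₂(N₀/N) = 1729 years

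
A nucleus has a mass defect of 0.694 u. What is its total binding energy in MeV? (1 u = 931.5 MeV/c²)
B.E. = Δm × 931.5 = 646.5 MeV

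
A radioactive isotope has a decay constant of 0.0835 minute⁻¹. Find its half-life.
t½ = ln(2)/λ = 8.301 minutes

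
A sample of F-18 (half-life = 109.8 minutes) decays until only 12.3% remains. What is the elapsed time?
t = t½ × log₂(N₀/N) = 332 minutes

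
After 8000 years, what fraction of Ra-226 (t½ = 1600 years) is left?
N/N₀ = (1/2)^(t/t½) = 0.03125 = 3.12%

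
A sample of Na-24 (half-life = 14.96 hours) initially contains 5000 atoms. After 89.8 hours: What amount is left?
N = N₀(1/2)^(t/t½) = 77.98 atoms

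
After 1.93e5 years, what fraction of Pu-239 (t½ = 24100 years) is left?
N/N₀ = (1/2)^(t/t½) = 0.003884 = 0.388%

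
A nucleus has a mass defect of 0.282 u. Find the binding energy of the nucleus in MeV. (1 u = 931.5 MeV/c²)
B.E. = Δm × 931.5 = 262.7 MeV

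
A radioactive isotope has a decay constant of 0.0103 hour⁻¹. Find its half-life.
t½ = ln(2)/λ = 67.3 hours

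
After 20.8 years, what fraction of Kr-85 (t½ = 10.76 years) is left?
N/N₀ = (1/2)^(t/t½) = 0.2619 = 26.2%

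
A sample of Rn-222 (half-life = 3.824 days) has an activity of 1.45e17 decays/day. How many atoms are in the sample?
N = A/λ = 7.999e17 atoms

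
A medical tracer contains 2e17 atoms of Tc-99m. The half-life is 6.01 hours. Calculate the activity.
A = λN = 2.307e16 decays/hour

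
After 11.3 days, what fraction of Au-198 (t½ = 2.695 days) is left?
N/N₀ = (1/2)^(t/t½) = 0.05468 = 5.47%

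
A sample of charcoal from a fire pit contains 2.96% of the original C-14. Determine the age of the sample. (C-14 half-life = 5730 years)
Age = t½ × log₂(1/ratio) = 29100 years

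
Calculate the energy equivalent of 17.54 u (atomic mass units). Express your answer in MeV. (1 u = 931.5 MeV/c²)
E = mc² = 16340 MeV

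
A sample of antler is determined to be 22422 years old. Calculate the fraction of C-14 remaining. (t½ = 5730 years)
N/N₀ = (1/2)^(t/t½) = 0.06638 = 6.64%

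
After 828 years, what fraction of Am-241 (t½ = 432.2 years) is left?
N/N₀ = (1/2)^(t/t½) = 0.265 = 26.5%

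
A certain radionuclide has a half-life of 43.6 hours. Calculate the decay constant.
λ = ln(2)/t½ = 0.0159 hour⁻¹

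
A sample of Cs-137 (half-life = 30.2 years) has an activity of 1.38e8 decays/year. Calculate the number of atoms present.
N = A/λ = 6.013e9 atoms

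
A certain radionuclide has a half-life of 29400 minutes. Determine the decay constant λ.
λ = ln(2)/t½ = 2.358e-5 minute⁻¹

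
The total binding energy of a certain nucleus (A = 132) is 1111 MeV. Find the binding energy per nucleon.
B.E./A = 1111/132 = 8.417 MeV/nucleon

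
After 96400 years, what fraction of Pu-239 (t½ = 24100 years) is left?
N/N₀ = (1/2)^(t/t½) = 0.0625 = 6.25%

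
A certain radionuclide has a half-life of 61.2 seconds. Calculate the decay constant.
λ = ln(2)/t½ = 0.01133 second⁻¹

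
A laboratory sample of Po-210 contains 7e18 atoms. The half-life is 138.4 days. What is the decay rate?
A = λN = 3.506e16 decays/day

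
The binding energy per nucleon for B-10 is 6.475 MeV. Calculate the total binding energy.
B.E. = 6.475 × 10 = 64.75 MeV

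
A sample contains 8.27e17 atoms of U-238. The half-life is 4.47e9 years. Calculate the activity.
A = λN = 1.282e8 decays/year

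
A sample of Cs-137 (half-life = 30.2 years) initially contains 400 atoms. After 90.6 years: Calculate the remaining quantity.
N = N₀(1/2)^(t/t½) = 50 atoms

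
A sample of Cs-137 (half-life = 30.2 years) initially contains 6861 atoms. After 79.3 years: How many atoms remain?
N = N₀(1/2)^(t/t½) = 1112 atoms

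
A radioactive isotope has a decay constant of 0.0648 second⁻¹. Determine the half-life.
t½ = ln(2)/λ = 10.7 seconds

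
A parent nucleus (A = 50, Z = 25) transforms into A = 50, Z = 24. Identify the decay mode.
ΔA = 0, ΔZ = -1 ⇒ beta-plus decay (β⁺) or electron capture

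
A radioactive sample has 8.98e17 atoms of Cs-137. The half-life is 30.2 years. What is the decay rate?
A = λN = 2.061e16 decays/year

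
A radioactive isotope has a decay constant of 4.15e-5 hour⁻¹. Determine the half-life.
t½ = ln(2)/λ = 16700 hours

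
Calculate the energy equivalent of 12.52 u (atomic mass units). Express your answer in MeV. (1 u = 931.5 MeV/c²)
E = mc² = 11660 MeV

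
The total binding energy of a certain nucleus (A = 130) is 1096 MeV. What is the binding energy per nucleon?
B.E./A = 1096/130 = 8.431 MeV/nucleon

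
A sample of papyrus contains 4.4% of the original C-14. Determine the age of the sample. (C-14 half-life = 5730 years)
Age = t½ × log₂(1/ratio) = 25820 years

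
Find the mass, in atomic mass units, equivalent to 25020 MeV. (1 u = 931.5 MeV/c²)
m = E/c² = 26.86 u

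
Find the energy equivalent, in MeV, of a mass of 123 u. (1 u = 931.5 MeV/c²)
E = mc² = 1.146e5 MeV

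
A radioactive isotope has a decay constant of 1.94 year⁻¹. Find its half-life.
t½ = ln(2)/λ = 0.3573 years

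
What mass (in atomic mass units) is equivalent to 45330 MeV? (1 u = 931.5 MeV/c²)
m = E/c² = 48.66 u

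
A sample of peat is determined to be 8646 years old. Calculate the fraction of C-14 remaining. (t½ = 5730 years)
N/N₀ = (1/2)^(t/t½) = 0.3514 = 35.1%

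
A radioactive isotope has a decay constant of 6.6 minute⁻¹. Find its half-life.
t½ = ln(2)/λ = 0.105 minutes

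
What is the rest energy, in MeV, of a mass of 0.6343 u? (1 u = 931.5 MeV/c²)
E = mc² = 590.9 MeV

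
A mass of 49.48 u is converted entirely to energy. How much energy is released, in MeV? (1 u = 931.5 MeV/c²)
E = mc² = 46090 MeV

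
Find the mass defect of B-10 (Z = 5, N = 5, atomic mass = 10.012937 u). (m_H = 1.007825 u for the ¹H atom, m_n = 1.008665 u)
Δm = Z·m_H + N·m_n − M = 0.06951 u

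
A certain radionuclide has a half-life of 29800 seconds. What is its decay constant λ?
λ = ln(2)/t½ = 2.326e-5 second⁻¹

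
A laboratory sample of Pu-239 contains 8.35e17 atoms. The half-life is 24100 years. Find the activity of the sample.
A = λN = 2.402e13 decays/year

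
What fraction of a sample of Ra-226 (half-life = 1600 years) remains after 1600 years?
N/N₀ = (1/2)^(t/t½) = 0.5 = 50%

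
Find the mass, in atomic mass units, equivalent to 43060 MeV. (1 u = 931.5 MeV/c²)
m = E/c² = 46.23 u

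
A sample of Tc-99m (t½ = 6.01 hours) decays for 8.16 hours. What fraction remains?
N/N₀ = (1/2)^(t/t½) = 0.3902 = 39%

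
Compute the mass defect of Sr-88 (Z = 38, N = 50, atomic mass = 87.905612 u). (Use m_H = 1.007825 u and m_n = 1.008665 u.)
Δm = Z·m_H + N·m_n − M = 0.825 u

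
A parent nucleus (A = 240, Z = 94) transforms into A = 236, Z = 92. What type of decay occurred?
ΔA = -4, ΔZ = -2 ⇒ alpha decay (α)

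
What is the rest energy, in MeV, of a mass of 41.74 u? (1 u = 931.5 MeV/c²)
E = mc² = 38880 MeV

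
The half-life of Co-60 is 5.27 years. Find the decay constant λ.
λ = ln(2)/t½ = 0.1315 year⁻¹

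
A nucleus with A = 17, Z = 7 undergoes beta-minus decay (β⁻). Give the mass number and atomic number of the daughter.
Daughter: A = 17, Z = 8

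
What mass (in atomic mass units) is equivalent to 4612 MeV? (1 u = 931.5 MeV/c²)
m = E/c² = 4.951 u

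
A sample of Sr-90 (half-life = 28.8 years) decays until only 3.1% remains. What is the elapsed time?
t = t½ × log₂(N₀/N) = 144.3 years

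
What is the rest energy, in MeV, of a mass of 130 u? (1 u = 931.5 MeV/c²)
E = mc² = 1.211e5 MeV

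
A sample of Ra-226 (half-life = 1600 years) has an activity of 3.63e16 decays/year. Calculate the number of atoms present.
N = A/λ = 8.379e19 atoms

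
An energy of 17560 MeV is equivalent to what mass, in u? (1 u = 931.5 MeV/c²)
m = E/c² = 18.85 u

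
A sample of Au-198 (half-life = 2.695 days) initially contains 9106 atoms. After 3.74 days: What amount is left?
N = N₀(1/2)^(t/t½) = 3480 atoms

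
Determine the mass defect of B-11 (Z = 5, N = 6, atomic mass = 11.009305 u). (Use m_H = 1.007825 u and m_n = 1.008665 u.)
Δm = Z·m_H + N·m_n − M = 0.08181 u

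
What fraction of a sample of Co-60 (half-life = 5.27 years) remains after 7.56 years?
N/N₀ = (1/2)^(t/t½) = 0.37 = 37%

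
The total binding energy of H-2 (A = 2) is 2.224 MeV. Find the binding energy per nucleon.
B.E./A = 2.224/2 = 1.112 MeV/nucleon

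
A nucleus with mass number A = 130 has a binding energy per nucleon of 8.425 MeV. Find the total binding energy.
B.E. = 8.425 × 130 = 1095 MeV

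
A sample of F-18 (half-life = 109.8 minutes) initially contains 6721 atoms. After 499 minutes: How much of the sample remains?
N = N₀(1/2)^(t/t½) = 288 atoms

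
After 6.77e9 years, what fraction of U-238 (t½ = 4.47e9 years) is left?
N/N₀ = (1/2)^(t/t½) = 0.35 = 35%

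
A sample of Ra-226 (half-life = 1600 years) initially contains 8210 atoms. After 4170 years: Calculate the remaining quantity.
N = N₀(1/2)^(t/t½) = 1348 atoms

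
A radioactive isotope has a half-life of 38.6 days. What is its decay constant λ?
λ = ln(2)/t½ = 0.01796 day⁻¹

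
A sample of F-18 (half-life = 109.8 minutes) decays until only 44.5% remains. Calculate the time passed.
t = t½ × log₂(N₀/N) = 128.3 minutes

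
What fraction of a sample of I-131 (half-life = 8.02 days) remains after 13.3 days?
N/N₀ = (1/2)^(t/t½) = 0.3168 = 31.7%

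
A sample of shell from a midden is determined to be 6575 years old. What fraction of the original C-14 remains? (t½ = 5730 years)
N/N₀ = (1/2)^(t/t½) = 0.4514 = 45.1%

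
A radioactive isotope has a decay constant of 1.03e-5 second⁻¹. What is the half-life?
t½ = ln(2)/λ = 67300 seconds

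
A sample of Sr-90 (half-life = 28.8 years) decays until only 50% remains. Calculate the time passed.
t = t½ × log₂(N₀/N) = 28.8 years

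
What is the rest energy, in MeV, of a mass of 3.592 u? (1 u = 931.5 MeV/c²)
E = mc² = 3346 MeV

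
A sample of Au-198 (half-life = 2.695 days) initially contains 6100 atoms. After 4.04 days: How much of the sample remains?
N = N₀(1/2)^(t/t½) = 2158 atoms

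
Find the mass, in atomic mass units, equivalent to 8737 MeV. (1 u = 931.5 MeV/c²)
m = E/c² = 9.379 u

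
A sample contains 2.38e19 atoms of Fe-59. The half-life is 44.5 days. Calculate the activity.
A = λN = 3.707e17 decays/day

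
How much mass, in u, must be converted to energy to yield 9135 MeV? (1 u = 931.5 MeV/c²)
m = E/c² = 9.807 u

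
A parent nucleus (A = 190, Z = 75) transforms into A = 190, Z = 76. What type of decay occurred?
ΔA = 0, ΔZ = +1 ⇒ beta-minus decay (β⁻)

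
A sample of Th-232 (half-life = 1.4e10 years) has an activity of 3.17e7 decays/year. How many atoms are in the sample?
N = A/λ = 6.403e17 atoms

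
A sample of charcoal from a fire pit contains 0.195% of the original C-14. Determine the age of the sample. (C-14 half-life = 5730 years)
Age = t½ × log₂(1/ratio) = 51580 years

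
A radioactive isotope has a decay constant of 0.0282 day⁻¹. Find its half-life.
t½ = ln(2)/λ = 24.58 days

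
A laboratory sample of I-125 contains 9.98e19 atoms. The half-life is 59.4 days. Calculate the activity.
A = λN = 1.165e18 decays/day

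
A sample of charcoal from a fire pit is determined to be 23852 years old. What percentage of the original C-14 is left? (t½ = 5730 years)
N/N₀ = (1/2)^(t/t½) = 0.05584 = 5.58%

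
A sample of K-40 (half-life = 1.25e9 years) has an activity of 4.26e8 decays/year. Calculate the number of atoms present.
N = A/λ = 7.682e17 atoms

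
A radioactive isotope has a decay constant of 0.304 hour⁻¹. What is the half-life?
t½ = ln(2)/λ = 2.28 hours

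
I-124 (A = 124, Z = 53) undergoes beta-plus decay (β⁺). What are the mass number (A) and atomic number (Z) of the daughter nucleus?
Daughter: A = 124, Z = 52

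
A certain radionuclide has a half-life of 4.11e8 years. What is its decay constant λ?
λ = ln(2)/t½ = 1.686e-9 year⁻¹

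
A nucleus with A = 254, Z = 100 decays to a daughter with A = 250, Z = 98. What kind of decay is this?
ΔA = -4, ΔZ = -2 ⇒ alpha decay (α)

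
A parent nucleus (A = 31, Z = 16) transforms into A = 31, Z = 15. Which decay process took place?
ΔA = 0, ΔZ = -1 ⇒ beta-plus decay (β⁺) or electron capture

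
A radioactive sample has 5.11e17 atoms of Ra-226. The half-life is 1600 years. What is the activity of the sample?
A = λN = 2.214e14 decays/year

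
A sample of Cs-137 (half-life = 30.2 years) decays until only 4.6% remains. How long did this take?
t = t½ × log₂(N₀/N) = 134.2 years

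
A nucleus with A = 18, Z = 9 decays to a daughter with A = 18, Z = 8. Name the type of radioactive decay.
ΔA = 0, ΔZ = -1 ⇒ beta-plus decay (β⁺) or electron capture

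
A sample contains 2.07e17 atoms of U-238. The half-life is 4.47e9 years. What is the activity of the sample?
A = λN = 3.21e7 decays/year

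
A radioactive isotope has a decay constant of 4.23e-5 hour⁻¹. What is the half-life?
t½ = ln(2)/λ = 16390 hours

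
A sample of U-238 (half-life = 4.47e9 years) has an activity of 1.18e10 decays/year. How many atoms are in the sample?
N = A/λ = 7.61e19 atoms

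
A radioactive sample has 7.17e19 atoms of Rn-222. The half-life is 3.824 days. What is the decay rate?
A = λN = 1.3e19 decays/day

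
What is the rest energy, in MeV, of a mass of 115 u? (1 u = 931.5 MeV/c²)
E = mc² = 1.071e5 MeV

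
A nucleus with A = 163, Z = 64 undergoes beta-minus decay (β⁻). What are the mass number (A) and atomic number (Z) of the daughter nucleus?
Daughter: A = 163, Z = 65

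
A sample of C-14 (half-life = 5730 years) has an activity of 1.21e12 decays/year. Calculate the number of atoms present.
N = A/λ = 1e16 atoms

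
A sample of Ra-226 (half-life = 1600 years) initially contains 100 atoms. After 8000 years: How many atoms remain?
N = N₀(1/2)^(t/t½) = 3.125 atoms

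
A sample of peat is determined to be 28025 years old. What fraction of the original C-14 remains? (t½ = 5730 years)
N/N₀ = (1/2)^(t/t½) = 0.0337 = 3.37%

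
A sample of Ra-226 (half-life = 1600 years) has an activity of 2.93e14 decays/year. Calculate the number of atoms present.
N = A/λ = 6.763e17 atoms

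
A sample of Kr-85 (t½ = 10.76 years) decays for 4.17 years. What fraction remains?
N/N₀ = (1/2)^(t/t½) = 0.7644 = 76.4%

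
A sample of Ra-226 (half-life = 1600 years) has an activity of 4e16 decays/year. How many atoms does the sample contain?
N = A/λ = 9.233e19 atoms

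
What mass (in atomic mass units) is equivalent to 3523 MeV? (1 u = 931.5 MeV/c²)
m = E/c² = 3.782 u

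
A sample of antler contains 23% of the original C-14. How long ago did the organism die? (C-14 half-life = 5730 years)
Age = t½ × log₂(1/ratio) = 12150 years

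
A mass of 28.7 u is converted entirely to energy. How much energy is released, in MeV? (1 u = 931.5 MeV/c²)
E = mc² = 26730 MeV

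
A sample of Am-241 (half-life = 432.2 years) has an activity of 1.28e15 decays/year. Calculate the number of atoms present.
N = A/λ = 7.981e17 atoms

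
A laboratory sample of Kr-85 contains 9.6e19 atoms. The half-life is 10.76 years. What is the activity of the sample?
A = λN = 6.184e18 decays/year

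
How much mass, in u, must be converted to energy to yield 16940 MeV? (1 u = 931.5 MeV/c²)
m = E/c² = 18.19 u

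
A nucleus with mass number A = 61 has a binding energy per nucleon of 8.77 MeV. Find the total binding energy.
B.E. = 8.77 × 61 = 535 MeV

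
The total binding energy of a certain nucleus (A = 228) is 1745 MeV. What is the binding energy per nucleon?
B.E./A = 1745/228 = 7.654 MeV/nucleon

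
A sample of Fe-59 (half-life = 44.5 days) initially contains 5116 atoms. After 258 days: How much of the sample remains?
N = N₀(1/2)^(t/t½) = 91.97 atoms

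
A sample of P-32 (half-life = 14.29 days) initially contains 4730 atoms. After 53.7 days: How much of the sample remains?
N = N₀(1/2)^(t/t½) = 349.6 atoms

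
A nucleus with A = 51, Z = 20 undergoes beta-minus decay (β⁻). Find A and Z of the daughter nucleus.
Daughter: A = 51, Z = 21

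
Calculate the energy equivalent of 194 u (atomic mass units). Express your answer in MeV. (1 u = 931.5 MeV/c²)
E = mc² = 1.807e5 MeV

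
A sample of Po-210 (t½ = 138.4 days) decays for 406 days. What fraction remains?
N/N₀ = (1/2)^(t/t½) = 0.1309 = 13.1%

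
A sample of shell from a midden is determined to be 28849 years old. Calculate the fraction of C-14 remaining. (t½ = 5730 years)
N/N₀ = (1/2)^(t/t½) = 0.03051 = 3.05%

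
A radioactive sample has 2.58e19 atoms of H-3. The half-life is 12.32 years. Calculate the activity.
A = λN = 1.452e18 decays/year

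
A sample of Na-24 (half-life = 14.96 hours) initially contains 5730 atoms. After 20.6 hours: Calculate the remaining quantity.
N = N₀(1/2)^(t/t½) = 2206 atoms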